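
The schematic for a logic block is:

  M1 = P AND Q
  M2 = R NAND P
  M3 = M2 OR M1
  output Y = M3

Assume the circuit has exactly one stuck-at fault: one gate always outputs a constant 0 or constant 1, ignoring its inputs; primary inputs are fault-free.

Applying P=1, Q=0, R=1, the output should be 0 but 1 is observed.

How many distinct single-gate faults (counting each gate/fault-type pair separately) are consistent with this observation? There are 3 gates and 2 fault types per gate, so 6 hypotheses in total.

Fault-free: M1=0, M2=0, M3=0 → 0. Observed 1.
  M1 stuck-at-0: output 0 ✗
  M1 stuck-at-1: output 1 ✓
  M2 stuck-at-0: output 0 ✗
  M2 stuck-at-1: output 1 ✓
  M3 stuck-at-0: output 0 ✗
  M3 stuck-at-1: output 1 ✓
Consistent faults: {M1 stuck-at-1, M2 stuck-at-1, M3 stuck-at-1} — 3 in all.

3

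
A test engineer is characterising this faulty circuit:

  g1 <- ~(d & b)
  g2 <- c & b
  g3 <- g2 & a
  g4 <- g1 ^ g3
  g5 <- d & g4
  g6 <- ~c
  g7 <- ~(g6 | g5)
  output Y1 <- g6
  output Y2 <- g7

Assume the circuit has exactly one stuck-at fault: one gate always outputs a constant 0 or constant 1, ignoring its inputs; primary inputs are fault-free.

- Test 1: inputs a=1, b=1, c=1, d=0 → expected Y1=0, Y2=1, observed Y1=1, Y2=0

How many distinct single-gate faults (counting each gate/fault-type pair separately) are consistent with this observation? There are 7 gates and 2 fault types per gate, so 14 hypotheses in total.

1

Fault-free: g1=1, g2=1, g3=1, g4=0, g5=0, g6=0, g7=1 → Y1=0, Y2=1. Observed Y1=1, Y2=0.
  g1 stuck-at-0: output Y1=0, Y2=1 ✗
  g1 stuck-at-1: output Y1=0, Y2=1 ✗
  g2 stuck-at-0: output Y1=0, Y2=1 ✗
  g2 stuck-at-1: output Y1=0, Y2=1 ✗
  g3 stuck-at-0: output Y1=0, Y2=1 ✗
  g3 stuck-at-1: output Y1=0, Y2=1 ✗
  g4 stuck-at-0: output Y1=0, Y2=1 ✗
  g4 stuck-at-1: output Y1=0, Y2=1 ✗
  g5 stuck-at-0: output Y1=0, Y2=1 ✗
  g5 stuck-at-1: output Y1=0, Y2=0 ✗
  g6 stuck-at-0: output Y1=0, Y2=1 ✗
  g6 stuck-at-1: output Y1=1, Y2=0 ✓
  g7 stuck-at-0: output Y1=0, Y2=0 ✗
  g7 stuck-at-1: output Y1=0, Y2=1 ✗
Consistent faults: {g6 stuck-at-1} — 1 in all.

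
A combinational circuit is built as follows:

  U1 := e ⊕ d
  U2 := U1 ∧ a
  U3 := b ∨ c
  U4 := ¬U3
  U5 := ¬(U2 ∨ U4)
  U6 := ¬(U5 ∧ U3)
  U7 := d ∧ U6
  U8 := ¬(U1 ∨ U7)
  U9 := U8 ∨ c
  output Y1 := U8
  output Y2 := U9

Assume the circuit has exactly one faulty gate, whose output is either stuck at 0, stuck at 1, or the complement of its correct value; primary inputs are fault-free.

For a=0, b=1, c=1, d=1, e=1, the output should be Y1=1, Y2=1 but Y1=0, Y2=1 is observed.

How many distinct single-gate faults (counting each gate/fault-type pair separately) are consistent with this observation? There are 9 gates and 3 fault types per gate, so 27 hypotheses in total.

16

Fault-free: U1=0, U2=0, U3=1, U4=0, U5=1, U6=0, U7=0, U8=1, U9=1 → Y1=1, Y2=1. Observed Y1=0, Y2=1.
  U1: stuck-at-1, inverted output ✓; others ✗
  U2: stuck-at-1, inverted output ✓; others ✗
  U3: stuck-at-0, inverted output ✓; others ✗
  U4: stuck-at-1, inverted output ✓; others ✗
  U5: stuck-at-0, inverted output ✓; others ✗
  U6: stuck-at-1, inverted output ✓; others ✗
  U7: stuck-at-1, inverted output ✓; others ✗
  U8: stuck-at-0, inverted output ✓; others ✗
  U9: none of the 3 fault types match ✗
Consistent faults: {U1 stuck-at-1, U1 inverted output, U2 stuck-at-1, U2 inverted output, U3 stuck-at-0, U3 inverted output, U4 stuck-at-1, U4 inverted output, U5 stuck-at-0, U5 inverted output, U6 stuck-at-1, U6 inverted output, U7 stuck-at-1, U7 inverted output, U8 stuck-at-0, U8 inverted output} — 16 in all.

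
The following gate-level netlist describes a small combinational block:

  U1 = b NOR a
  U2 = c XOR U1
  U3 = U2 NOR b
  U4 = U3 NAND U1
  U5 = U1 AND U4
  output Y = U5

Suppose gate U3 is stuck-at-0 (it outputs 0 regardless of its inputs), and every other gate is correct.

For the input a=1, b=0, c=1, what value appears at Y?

Propagate with U3 forced: U1=0, U2=1, U3=0 [stuck-at-0], U4=1, U5=0.
So Y = 0. (Same as the fault-free value — the fault is masked on this input.)

0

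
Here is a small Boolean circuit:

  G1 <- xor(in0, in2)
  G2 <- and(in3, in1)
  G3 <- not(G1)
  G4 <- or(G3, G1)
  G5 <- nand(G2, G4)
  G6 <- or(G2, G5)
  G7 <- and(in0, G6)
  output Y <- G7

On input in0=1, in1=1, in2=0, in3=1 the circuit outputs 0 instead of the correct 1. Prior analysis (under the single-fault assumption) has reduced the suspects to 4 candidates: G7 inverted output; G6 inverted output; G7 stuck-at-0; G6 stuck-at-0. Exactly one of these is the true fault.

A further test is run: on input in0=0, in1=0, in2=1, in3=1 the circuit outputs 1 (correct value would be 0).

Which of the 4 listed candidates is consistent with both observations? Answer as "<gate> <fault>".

Evaluate each candidate on input in0=0, in1=0, in2=1, in3=1:
  G7 inverted output: G1=1, G2=0, G3=0, G4=1, G5=1, G6=1, G7=1 [inverted output] → 1 — matches
  G6 inverted output: G1=1, G2=0, G3=0, G4=1, G5=1, G6=0 [inverted output], G7=0 → 0 — eliminated
  G7 stuck-at-0: G1=1, G2=0, G3=0, G4=1, G5=1, G6=1, G7=0 [stuck-at-0] → 0 — eliminated
  G6 stuck-at-0: G1=1, G2=0, G3=0, G4=1, G5=1, G6=0 [stuck-at-0], G7=0 → 0 — eliminated
Only G7 inverted output reproduces the observed 1.

G7 inverted output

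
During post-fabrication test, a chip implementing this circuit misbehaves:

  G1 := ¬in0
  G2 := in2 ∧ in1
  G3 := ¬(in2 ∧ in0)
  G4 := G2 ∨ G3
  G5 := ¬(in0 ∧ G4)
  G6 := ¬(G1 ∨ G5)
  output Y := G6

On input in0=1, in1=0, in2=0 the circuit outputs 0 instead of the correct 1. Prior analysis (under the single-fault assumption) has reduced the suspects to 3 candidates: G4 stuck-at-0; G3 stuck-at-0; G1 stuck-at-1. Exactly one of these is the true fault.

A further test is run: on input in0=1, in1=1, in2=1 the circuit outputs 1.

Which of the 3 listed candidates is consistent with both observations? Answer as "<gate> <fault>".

G3 stuck-at-0

Evaluate each candidate on input in0=1, in1=1, in2=1:
  G4 stuck-at-0: G1=0, G2=1, G3=0, G4=0 [stuck-at-0], G5=1, G6=0 → 0 — eliminated
  G3 stuck-at-0: G1=0, G2=1, G3=0 [stuck-at-0], G4=1, G5=0, G6=1 → 1 — matches
  G1 stuck-at-1: G1=1 [stuck-at-1], G2=1, G3=0, G4=1, G5=0, G6=0 → 0 — eliminated
Only G3 stuck-at-0 reproduces the observed 1.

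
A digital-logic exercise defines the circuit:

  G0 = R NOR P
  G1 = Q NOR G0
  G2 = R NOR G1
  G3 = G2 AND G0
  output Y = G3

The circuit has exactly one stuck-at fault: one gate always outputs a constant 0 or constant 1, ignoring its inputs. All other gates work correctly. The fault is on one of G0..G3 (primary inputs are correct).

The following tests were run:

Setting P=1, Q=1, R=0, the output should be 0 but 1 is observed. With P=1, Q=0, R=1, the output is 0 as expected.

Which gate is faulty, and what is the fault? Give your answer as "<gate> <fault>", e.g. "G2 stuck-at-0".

G0 stuck-at-1

Fault-free values for test 1 (P=1, Q=1, R=0): G0=0, G1=0, G2=1, G3=0, giving Y=0. Observed 1.
Test 1: faults giving observed 1 are {G0 stuck-at-1, G3 stuck-at-1}.
Test 2 (P=1, Q=0, R=1): fault-free G0=0, G1=1, G2=0, G3=0 → 0; observed 0. Eliminates G3 stuck-at-1.
Only G0 stuck-at-1 is consistent with every test.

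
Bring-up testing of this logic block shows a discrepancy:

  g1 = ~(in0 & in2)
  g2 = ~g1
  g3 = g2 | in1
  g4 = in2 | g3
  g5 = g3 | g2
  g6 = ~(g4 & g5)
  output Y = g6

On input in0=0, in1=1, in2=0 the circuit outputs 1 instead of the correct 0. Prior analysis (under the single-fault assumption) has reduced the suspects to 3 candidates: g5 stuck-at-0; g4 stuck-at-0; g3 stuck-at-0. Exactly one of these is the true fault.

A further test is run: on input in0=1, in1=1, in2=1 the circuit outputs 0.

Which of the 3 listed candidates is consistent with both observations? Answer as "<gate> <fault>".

g3 stuck-at-0

Evaluate each candidate on input in0=1, in1=1, in2=1:
  g5 stuck-at-0: g1=0, g2=1, g3=1, g4=1, g5=0 [stuck-at-0], g6=1 → 1 — eliminated
  g4 stuck-at-0: g1=0, g2=1, g3=1, g4=0 [stuck-at-0], g5=1, g6=1 → 1 — eliminated
  g3 stuck-at-0: g1=0, g2=1, g3=0 [stuck-at-0], g4=1, g5=1, g6=0 → 0 — matches
Only g3 stuck-at-0 reproduces the observed 0.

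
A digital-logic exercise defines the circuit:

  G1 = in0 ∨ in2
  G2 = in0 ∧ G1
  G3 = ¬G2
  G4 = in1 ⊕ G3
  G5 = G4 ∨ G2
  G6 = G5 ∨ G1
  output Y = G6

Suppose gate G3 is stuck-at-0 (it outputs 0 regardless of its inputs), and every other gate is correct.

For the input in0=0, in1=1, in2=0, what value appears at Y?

Propagate with G3 forced: G1=0, G2=0, G3=0 [stuck-at-0], G4=1, G5=1, G6=1.
So Y = 1. (Without the fault it would be 0.)

1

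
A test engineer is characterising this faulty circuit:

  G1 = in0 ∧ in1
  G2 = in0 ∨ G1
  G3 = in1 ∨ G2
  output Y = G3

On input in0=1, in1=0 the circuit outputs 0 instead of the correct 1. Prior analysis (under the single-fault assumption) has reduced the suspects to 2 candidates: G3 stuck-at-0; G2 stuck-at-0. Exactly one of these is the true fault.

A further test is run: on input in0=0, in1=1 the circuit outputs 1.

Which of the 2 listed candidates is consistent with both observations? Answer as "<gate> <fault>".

G2 stuck-at-0

Evaluate each candidate on input in0=0, in1=1:
  G3 stuck-at-0: G1=0, G2=0, G3=0 [stuck-at-0] → 0 — eliminated
  G2 stuck-at-0: G1=0, G2=0 [stuck-at-0], G3=1 → 1 — matches
Only G2 stuck-at-0 reproduces the observed 1.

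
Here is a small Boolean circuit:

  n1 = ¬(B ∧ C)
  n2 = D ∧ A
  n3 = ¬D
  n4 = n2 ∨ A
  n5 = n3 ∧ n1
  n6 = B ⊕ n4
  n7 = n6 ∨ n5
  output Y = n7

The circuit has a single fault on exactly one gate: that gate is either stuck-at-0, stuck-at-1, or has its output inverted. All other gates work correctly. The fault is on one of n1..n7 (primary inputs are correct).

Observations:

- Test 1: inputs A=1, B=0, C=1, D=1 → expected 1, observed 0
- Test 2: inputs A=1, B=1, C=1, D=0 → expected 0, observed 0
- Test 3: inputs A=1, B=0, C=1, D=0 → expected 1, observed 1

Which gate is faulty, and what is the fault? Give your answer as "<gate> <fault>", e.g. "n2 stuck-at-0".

n6 stuck-at-0

Fault-free values for test 1 (A=1, B=0, C=1, D=1): n1=1, n2=1, n3=0, n4=1, n5=0, n6=1, n7=1, giving Y=1. Observed 0.
Test 1: faults giving observed 0 are {n4 stuck-at-0, n4 inverted output, n6 stuck-at-0, n6 inverted output, n7 stuck-at-0, n7 inverted output}.
Test 2 (A=1, B=1, C=1, D=0): fault-free n1=0, n2=0, n3=1, n4=1, n5=0, n6=0, n7=0 → 0; observed 0. Eliminates n4 stuck-at-0, n4 inverted output, n6 inverted output, n7 inverted output.
Test 3 (A=1, B=0, C=1, D=0): fault-free n1=1, n2=0, n3=1, n4=1, n5=1, n6=1, n7=1 → 1; observed 1. Eliminates n7 stuck-at-0.
Only n6 stuck-at-0 is consistent with every test.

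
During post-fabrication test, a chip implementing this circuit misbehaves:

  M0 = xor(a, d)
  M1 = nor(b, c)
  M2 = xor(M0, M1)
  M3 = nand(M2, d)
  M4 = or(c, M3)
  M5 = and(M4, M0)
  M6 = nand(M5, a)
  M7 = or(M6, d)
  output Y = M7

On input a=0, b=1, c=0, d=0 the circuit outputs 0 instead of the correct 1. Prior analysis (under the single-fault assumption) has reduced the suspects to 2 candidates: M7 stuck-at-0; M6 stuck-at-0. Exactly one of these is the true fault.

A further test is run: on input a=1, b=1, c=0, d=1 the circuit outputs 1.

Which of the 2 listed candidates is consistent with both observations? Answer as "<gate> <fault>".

M6 stuck-at-0

Evaluate each candidate on input a=1, b=1, c=0, d=1:
  M7 stuck-at-0: M0=0, M1=0, M2=0, M3=1, M4=1, M5=0, M6=1, M7=0 [stuck-at-0] → 0 — eliminated
  M6 stuck-at-0: M0=0, M1=0, M2=0, M3=1, M4=1, M5=0, M6=0 [stuck-at-0], M7=1 → 1 — matches
Only M6 stuck-at-0 reproduces the observed 1.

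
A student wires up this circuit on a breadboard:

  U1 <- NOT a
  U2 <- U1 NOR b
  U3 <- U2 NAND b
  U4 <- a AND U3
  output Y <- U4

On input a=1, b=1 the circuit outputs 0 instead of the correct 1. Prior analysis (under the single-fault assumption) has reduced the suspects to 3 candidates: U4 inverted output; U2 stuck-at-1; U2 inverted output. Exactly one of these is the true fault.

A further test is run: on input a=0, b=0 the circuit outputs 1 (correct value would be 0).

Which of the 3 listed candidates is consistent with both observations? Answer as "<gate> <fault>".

U4 inverted output

Evaluate each candidate on input a=0, b=0:
  U4 inverted output: U1=1, U2=0, U3=1, U4=1 [inverted output] → 1 — matches
  U2 stuck-at-1: U1=1, U2=1 [stuck-at-1], U3=1, U4=0 → 0 — eliminated
  U2 inverted output: U1=1, U2=1 [inverted output], U3=1, U4=0 → 0 — eliminated
Only U4 inverted output reproduces the observed 1.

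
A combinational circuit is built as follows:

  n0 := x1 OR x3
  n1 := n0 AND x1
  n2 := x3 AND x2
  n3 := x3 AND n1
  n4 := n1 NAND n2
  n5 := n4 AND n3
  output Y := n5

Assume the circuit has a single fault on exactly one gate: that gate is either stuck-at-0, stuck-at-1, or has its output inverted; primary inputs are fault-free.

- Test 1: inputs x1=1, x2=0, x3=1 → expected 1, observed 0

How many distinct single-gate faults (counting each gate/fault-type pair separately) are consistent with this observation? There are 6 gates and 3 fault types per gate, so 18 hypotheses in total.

12

Fault-free: n0=1, n1=1, n2=0, n3=1, n4=1, n5=1 → 1. Observed 0.
  n0: stuck-at-0, inverted output ✓; others ✗
  n1: stuck-at-0, inverted output ✓; others ✗
  n2: stuck-at-1, inverted output ✓; others ✗
  n3: stuck-at-0, inverted output ✓; others ✗
  n4: stuck-at-0, inverted output ✓; others ✗
  n5: stuck-at-0, inverted output ✓; others ✗
Consistent faults: {n0 stuck-at-0, n0 inverted output, n1 stuck-at-0, n1 inverted output, n2 stuck-at-1, n2 inverted output, n3 stuck-at-0, n3 inverted output, n4 stuck-at-0, n4 inverted output, n5 stuck-at-0, n5 inverted output} — 12 in all.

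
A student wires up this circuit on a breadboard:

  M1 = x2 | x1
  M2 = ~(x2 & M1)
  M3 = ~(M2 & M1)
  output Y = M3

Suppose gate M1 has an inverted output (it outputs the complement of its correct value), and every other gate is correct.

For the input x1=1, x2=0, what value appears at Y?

Propagate with M1 forced: M1=0 [inverted output], M2=1, M3=1.
So Y = 1. (Without the fault it would be 0.)

1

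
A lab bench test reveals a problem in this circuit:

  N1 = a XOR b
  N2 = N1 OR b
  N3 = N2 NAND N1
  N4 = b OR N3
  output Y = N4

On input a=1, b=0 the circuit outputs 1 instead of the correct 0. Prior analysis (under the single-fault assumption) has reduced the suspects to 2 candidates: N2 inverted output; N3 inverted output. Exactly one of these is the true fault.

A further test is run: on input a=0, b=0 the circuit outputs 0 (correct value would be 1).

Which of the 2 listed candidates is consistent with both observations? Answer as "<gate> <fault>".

N3 inverted output

Evaluate each candidate on input a=0, b=0:
  N2 inverted output: N1=0, N2=1 [inverted output], N3=1, N4=1 → 1 — eliminated
  N3 inverted output: N1=0, N2=0, N3=0 [inverted output], N4=0 → 0 — matches
Only N3 inverted output reproduces the observed 0.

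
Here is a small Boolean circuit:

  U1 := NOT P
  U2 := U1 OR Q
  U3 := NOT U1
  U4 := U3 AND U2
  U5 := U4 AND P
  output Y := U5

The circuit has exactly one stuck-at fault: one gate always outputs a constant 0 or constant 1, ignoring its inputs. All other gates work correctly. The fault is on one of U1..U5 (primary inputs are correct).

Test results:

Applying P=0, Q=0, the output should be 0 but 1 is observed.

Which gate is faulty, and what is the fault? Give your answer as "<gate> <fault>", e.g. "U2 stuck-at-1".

U5 stuck-at-1

Fault-free values for test 1 (P=0, Q=0): U1=1, U2=1, U3=0, U4=0, U5=0, giving Y=0. Observed 1.
Test 1: faults giving observed 1 are {U5 stuck-at-1}.
Only U5 stuck-at-1 is consistent with every test.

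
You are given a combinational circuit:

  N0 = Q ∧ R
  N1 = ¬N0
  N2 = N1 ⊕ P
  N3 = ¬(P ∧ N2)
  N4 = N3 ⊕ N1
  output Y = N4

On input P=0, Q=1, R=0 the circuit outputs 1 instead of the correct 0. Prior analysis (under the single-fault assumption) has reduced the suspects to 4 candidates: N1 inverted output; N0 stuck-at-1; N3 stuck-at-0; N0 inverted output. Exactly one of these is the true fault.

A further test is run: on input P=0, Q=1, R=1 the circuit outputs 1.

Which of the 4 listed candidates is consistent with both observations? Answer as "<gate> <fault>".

Evaluate each candidate on input P=0, Q=1, R=1:
  N1 inverted output: N0=1, N1=1 [inverted output], N2=1, N3=1, N4=0 → 0 — eliminated
  N0 stuck-at-1: N0=1 [stuck-at-1], N1=0, N2=0, N3=1, N4=1 → 1 — matches
  N3 stuck-at-0: N0=1, N1=0, N2=0, N3=0 [stuck-at-0], N4=0 → 0 — eliminated
  N0 inverted output: N0=0 [inverted output], N1=1, N2=1, N3=1, N4=0 → 0 — eliminated
Only N0 stuck-at-1 reproduces the observed 1.

N0 stuck-at-1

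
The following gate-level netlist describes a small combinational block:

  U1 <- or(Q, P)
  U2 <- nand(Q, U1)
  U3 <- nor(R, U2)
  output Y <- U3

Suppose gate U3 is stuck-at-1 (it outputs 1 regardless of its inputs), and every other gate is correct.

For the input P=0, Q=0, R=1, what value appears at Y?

Propagate with U3 forced: U1=0, U2=1, U3=1 [stuck-at-1].
So Y = 1. (Without the fault it would be 0.)

1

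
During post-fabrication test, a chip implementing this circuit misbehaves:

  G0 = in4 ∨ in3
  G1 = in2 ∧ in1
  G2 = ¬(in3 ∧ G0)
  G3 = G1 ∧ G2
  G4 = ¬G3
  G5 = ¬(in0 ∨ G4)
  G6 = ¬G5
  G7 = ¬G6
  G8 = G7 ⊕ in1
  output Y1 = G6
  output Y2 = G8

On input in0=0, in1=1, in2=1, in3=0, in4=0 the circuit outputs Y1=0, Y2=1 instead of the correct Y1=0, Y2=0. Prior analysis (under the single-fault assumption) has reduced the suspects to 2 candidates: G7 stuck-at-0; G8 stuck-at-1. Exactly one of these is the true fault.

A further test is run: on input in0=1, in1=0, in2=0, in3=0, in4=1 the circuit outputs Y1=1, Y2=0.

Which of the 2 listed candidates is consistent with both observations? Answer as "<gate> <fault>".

G7 stuck-at-0

Evaluate each candidate on input in0=1, in1=0, in2=0, in3=0, in4=1:
  G7 stuck-at-0: G0=1, G1=0, G2=1, G3=0, G4=1, G5=0, G6=1, G7=0 [stuck-at-0], G8=0 → Y1=1, Y2=0 — matches
  G8 stuck-at-1: G0=1, G1=0, G2=1, G3=0, G4=1, G5=0, G6=1, G7=0, G8=1 [stuck-at-1] → Y1=1, Y2=1 — eliminated
Only G7 stuck-at-0 reproduces the observed Y1=1, Y2=0.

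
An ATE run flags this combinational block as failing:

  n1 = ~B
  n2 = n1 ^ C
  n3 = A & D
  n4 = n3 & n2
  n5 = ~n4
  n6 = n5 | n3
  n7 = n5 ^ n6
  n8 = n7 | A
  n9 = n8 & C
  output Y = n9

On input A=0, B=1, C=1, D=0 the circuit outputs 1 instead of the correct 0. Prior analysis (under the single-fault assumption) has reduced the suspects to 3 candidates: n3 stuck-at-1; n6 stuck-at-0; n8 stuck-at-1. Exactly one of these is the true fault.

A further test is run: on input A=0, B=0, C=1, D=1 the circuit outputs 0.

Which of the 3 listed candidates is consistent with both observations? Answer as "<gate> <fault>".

n3 stuck-at-1

Evaluate each candidate on input A=0, B=0, C=1, D=1:
  n3 stuck-at-1: n1=1, n2=0, n3=1 [stuck-at-1], n4=0, n5=1, n6=1, n7=0, n8=0, n9=0 → 0 — matches
  n6 stuck-at-0: n1=1, n2=0, n3=0, n4=0, n5=1, n6=0 [stuck-at-0], n7=1, n8=1, n9=1 → 1 — eliminated
  n8 stuck-at-1: n1=1, n2=0, n3=0, n4=0, n5=1, n6=1, n7=0, n8=1 [stuck-at-1], n9=1 → 1 — eliminated
Only n3 stuck-at-1 reproduces the observed 0.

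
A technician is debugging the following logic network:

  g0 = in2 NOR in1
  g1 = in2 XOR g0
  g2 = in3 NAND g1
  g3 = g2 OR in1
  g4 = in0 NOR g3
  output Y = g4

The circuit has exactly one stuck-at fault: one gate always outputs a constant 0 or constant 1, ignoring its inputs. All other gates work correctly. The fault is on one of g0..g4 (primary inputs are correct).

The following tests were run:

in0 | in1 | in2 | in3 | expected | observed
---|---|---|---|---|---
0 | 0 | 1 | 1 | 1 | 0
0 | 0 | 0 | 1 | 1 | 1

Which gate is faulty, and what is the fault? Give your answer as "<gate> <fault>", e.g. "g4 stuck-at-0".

g0 stuck-at-1

Fault-free values for test 1 (in0=0, in1=0, in2=1, in3=1): g0=0, g1=1, g2=0, g3=0, g4=1, giving Y=1. Observed 0.
Test 1: faults giving observed 0 are {g0 stuck-at-1, g1 stuck-at-0, g2 stuck-at-1, g3 stuck-at-1, g4 stuck-at-0}.
Test 2 (in0=0, in1=0, in2=0, in3=1): fault-free g0=1, g1=1, g2=0, g3=0, g4=1 → 1; observed 1. Eliminates g1 stuck-at-0, g2 stuck-at-1, g3 stuck-at-1, g4 stuck-at-0.
Only g0 stuck-at-1 is consistent with every test.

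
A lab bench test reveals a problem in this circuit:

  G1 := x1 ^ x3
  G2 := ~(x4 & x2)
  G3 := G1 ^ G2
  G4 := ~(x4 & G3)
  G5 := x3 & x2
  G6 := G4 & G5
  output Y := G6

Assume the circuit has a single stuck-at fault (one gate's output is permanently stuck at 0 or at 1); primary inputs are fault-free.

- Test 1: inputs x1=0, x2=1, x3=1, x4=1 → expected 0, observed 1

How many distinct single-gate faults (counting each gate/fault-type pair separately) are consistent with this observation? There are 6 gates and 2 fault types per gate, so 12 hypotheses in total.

Fault-free: G1=1, G2=0, G3=1, G4=0, G5=1, G6=0 → 0. Observed 1.
  G1 stuck-at-0: output 1 ✓
  G1 stuck-at-1: output 0 ✗
  G2 stuck-at-0: output 0 ✗
  G2 stuck-at-1: output 1 ✓
  G3 stuck-at-0: output 1 ✓
  G3 stuck-at-1: output 0 ✗
  G4 stuck-at-0: output 0 ✗
  G4 stuck-at-1: output 1 ✓
  G5 stuck-at-0: output 0 ✗
  G5 stuck-at-1: output 0 ✗
  G6 stuck-at-0: output 0 ✗
  G6 stuck-at-1: output 1 ✓
Consistent faults: {G1 stuck-at-0, G2 stuck-at-1, G3 stuck-at-0, G4 stuck-at-1, G6 stuck-at-1} — 5 in all.

5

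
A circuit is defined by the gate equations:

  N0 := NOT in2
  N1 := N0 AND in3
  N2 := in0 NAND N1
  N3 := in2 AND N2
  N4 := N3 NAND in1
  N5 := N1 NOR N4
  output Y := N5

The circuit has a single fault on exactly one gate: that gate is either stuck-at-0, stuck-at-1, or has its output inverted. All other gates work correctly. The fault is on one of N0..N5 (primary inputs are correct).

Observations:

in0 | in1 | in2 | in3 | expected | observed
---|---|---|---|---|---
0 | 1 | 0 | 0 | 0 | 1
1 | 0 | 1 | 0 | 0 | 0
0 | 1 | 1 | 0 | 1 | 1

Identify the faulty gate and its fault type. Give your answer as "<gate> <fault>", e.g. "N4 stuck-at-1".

Fault-free values for test 1 (in0=0, in1=1, in2=0, in3=0): N0=1, N1=0, N2=1, N3=0, N4=1, N5=0, giving Y=0. Observed 1.
Test 1: faults giving observed 1 are {N3 stuck-at-1, N3 inverted output, N4 stuck-at-0, N4 inverted output, N5 stuck-at-1, N5 inverted output}.
Test 2 (in0=1, in1=0, in2=1, in3=0): fault-free N0=0, N1=0, N2=1, N3=1, N4=1, N5=0 → 0; observed 0. Eliminates N4 stuck-at-0, N4 inverted output, N5 stuck-at-1, N5 inverted output.
Test 3 (in0=0, in1=1, in2=1, in3=0): fault-free N0=0, N1=0, N2=1, N3=1, N4=0, N5=1 → 1; observed 1. Eliminates N3 inverted output.
Only N3 stuck-at-1 is consistent with every test.

N3 stuck-at-1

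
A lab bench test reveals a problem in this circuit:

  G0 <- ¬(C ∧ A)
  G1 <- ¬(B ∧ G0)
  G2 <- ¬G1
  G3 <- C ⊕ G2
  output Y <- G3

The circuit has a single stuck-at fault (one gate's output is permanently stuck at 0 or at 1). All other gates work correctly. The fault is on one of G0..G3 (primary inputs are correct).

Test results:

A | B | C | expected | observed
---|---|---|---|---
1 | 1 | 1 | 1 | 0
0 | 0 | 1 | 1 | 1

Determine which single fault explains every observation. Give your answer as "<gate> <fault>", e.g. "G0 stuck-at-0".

Fault-free values for test 1 (A=1, B=1, C=1): G0=0, G1=1, G2=0, G3=1, giving Y=1. Observed 0.
Test 1: faults giving observed 0 are {G0 stuck-at-1, G1 stuck-at-0, G2 stuck-at-1, G3 stuck-at-0}.
Test 2 (A=0, B=0, C=1): fault-free G0=1, G1=1, G2=0, G3=1 → 1; observed 1. Eliminates G1 stuck-at-0, G2 stuck-at-1, G3 stuck-at-0.
Only G0 stuck-at-1 is consistent with every test.

G0 stuck-at-1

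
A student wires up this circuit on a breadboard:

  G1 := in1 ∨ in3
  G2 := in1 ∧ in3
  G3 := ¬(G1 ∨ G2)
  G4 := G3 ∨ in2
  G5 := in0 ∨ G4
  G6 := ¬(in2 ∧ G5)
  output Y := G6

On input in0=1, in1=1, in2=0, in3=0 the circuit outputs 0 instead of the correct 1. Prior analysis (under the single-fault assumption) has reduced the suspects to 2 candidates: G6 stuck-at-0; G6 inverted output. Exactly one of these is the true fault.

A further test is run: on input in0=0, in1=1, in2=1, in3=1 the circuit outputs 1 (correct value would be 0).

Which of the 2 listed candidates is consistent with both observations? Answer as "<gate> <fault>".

G6 inverted output

Evaluate each candidate on input in0=0, in1=1, in2=1, in3=1:
  G6 stuck-at-0: G1=1, G2=1, G3=0, G4=1, G5=1, G6=0 [stuck-at-0] → 0 — eliminated
  G6 inverted output: G1=1, G2=1, G3=0, G4=1, G5=1, G6=1 [inverted output] → 1 — matches
Only G6 inverted output reproduces the observed 1.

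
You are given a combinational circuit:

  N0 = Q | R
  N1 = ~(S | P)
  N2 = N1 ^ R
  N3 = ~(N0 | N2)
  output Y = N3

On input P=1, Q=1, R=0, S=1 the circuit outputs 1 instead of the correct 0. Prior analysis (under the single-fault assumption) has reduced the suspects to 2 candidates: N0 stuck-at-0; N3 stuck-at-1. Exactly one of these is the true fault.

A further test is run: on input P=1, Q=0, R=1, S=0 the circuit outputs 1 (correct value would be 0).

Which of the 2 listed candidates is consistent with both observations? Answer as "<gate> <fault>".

Evaluate each candidate on input P=1, Q=0, R=1, S=0:
  N0 stuck-at-0: N0=0 [stuck-at-0], N1=0, N2=1, N3=0 → 0 — eliminated
  N3 stuck-at-1: N0=1, N1=0, N2=1, N3=1 [stuck-at-1] → 1 — matches
Only N3 stuck-at-1 reproduces the observed 1.

N3 stuck-at-1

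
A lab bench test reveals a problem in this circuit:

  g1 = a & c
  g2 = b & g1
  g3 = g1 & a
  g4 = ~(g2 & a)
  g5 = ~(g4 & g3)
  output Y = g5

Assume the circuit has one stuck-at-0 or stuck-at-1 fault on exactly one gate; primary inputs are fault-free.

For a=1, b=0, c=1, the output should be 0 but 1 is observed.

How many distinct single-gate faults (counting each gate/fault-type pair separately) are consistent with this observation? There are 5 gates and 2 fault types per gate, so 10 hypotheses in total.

5

Fault-free: g1=1, g2=0, g3=1, g4=1, g5=0 → 0. Observed 1.
  g1 stuck-at-0: output 1 ✓
  g1 stuck-at-1: output 0 ✗
  g2 stuck-at-0: output 0 ✗
  g2 stuck-at-1: output 1 ✓
  g3 stuck-at-0: output 1 ✓
  g3 stuck-at-1: output 0 ✗
  g4 stuck-at-0: output 1 ✓
  g4 stuck-at-1: output 0 ✗
  g5 stuck-at-0: output 0 ✗
  g5 stuck-at-1: output 1 ✓
Consistent faults: {g1 stuck-at-0, g2 stuck-at-1, g3 stuck-at-0, g4 stuck-at-0, g5 stuck-at-1} — 5 in all.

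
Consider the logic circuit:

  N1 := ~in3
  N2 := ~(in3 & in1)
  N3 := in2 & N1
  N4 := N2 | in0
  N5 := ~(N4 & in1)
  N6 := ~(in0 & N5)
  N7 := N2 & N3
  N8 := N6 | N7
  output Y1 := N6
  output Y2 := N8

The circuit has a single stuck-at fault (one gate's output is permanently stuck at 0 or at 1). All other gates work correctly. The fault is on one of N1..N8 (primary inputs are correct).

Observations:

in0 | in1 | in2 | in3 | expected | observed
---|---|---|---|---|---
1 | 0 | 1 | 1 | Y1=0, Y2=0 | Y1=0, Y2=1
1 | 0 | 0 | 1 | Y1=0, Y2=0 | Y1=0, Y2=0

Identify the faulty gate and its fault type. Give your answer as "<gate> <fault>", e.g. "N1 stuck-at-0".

N1 stuck-at-1

Fault-free values for test 1 (in0=1, in1=0, in2=1, in3=1): N1=0, N2=1, N3=0, N4=1, N5=1, N6=0, N7=0, N8=0, giving Y1=0, Y2=0. Observed Y1=0, Y2=1.
Test 1: faults giving observed Y1=0, Y2=1 are {N1 stuck-at-1, N3 stuck-at-1, N7 stuck-at-1, N8 stuck-at-1}.
Test 2 (in0=1, in1=0, in2=0, in3=1): fault-free N1=0, N2=1, N3=0, N4=1, N5=1, N6=0, N7=0, N8=0 → Y1=0, Y2=0; observed Y1=0, Y2=0. Eliminates N3 stuck-at-1, N7 stuck-at-1, N8 stuck-at-1.
Only N1 stuck-at-1 is consistent with every test.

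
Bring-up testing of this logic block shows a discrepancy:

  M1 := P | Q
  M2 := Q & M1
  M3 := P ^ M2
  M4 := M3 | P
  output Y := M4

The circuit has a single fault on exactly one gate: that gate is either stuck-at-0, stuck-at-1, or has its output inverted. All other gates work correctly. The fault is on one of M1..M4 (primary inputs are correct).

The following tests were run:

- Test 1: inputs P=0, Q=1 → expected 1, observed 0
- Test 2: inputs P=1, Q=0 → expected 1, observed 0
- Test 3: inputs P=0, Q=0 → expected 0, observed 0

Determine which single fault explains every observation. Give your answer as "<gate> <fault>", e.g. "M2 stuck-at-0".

M4 stuck-at-0

Fault-free values for test 1 (P=0, Q=1): M1=1, M2=1, M3=1, M4=1, giving Y=1. Observed 0.
Test 1: faults giving observed 0 are {M1 stuck-at-0, M1 inverted output, M2 stuck-at-0, M2 inverted output, M3 stuck-at-0, M3 inverted output, M4 stuck-at-0, M4 inverted output}.
Test 2 (P=1, Q=0): fault-free M1=1, M2=0, M3=1, M4=1 → 1; observed 0. Eliminates M1 stuck-at-0, M1 inverted output, M2 stuck-at-0, M2 inverted output, M3 stuck-at-0, M3 inverted output.
Test 3 (P=0, Q=0): fault-free M1=0, M2=0, M3=0, M4=0 → 0; observed 0. Eliminates M4 inverted output.
Only M4 stuck-at-0 is consistent with every test.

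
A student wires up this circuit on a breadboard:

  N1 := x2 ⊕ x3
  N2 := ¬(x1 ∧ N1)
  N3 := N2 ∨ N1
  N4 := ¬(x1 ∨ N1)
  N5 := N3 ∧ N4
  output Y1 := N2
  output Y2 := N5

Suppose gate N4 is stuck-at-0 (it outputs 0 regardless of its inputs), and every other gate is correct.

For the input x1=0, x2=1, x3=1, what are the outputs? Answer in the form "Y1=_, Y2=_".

Propagate with N4 forced: N1=0, N2=1, N3=1, N4=0 [stuck-at-0], N5=0.
So the outputs are Y1=1, Y2=0. (Without the fault they would be Y1=1, Y2=1.)

Y1=1, Y2=0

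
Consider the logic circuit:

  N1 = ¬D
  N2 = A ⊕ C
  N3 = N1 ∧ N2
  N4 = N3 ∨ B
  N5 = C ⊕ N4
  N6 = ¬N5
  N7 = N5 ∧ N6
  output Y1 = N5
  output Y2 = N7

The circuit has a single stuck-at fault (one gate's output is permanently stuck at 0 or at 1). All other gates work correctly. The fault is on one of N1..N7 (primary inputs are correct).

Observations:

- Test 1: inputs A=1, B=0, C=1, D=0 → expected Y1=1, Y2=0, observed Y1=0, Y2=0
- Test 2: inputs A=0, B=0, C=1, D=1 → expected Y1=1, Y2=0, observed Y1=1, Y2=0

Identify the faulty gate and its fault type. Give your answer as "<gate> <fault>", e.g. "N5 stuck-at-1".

Fault-free values for test 1 (A=1, B=0, C=1, D=0): N1=1, N2=0, N3=0, N4=0, N5=1, N6=0, N7=0, giving Y1=1, Y2=0. Observed Y1=0, Y2=0.
Test 1: faults giving observed Y1=0, Y2=0 are {N2 stuck-at-1, N3 stuck-at-1, N4 stuck-at-1, N5 stuck-at-0}.
Test 2 (A=0, B=0, C=1, D=1): fault-free N1=0, N2=1, N3=0, N4=0, N5=1, N6=0, N7=0 → Y1=1, Y2=0; observed Y1=1, Y2=0. Eliminates N3 stuck-at-1, N4 stuck-at-1, N5 stuck-at-0.
Only N2 stuck-at-1 is consistent with every test.

N2 stuck-at-1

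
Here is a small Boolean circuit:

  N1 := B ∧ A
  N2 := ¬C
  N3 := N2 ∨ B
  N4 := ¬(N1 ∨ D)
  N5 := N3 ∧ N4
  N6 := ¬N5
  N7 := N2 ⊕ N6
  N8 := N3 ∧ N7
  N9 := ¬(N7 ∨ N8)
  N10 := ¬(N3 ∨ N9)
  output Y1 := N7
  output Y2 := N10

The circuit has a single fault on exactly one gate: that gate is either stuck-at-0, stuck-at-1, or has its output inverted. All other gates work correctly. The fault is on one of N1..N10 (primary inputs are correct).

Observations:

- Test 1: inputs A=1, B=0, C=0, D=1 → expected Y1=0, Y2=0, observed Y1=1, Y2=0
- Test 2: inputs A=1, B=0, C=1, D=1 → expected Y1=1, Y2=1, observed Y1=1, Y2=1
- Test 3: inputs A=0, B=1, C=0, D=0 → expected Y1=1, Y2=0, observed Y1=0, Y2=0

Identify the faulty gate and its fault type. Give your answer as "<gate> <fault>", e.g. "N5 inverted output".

N4 inverted output

Fault-free values for test 1 (A=1, B=0, C=0, D=1): N1=0, N2=1, N3=1, N4=0, N5=0, N6=1, N7=0, N8=0, N9=1, N10=0, giving Y1=0, Y2=0. Observed Y1=1, Y2=0.
Test 1: faults giving observed Y1=1, Y2=0 are {N4 stuck-at-1, N4 inverted output, N5 stuck-at-1, N5 inverted output, N6 stuck-at-0, N6 inverted output, N7 stuck-at-1, N7 inverted output}.
Test 2 (A=1, B=0, C=1, D=1): fault-free N1=0, N2=0, N3=0, N4=0, N5=0, N6=1, N7=1, N8=0, N9=0, N10=1 → Y1=1, Y2=1; observed Y1=1, Y2=1. Eliminates N5 stuck-at-1, N5 inverted output, N6 stuck-at-0, N6 inverted output, N7 inverted output.
Test 3 (A=0, B=1, C=0, D=0): fault-free N1=0, N2=1, N3=1, N4=1, N5=1, N6=0, N7=1, N8=1, N9=0, N10=0 → Y1=1, Y2=0; observed Y1=0, Y2=0. Eliminates N4 stuck-at-1, N7 stuck-at-1.
Only N4 inverted output is consistent with every test.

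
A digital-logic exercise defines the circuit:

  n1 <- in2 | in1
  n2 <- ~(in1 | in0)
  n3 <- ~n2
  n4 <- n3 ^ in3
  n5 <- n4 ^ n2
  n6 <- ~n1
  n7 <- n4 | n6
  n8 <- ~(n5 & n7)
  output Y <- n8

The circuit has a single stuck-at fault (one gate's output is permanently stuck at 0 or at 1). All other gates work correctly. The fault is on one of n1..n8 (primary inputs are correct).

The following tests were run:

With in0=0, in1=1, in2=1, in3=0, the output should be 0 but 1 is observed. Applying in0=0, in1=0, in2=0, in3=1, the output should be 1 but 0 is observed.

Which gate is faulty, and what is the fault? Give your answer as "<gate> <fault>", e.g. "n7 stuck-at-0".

n4 stuck-at-0

Fault-free values for test 1 (in0=0, in1=1, in2=1, in3=0): n1=1, n2=0, n3=1, n4=1, n5=1, n6=0, n7=1, n8=0, giving Y=0. Observed 1.
Test 1: faults giving observed 1 are {n2 stuck-at-1, n3 stuck-at-0, n4 stuck-at-0, n5 stuck-at-0, n7 stuck-at-0, n8 stuck-at-1}.
Test 2 (in0=0, in1=0, in2=0, in3=1): fault-free n1=0, n2=1, n3=0, n4=1, n5=0, n6=1, n7=1, n8=1 → 1; observed 0. Eliminates n2 stuck-at-1, n3 stuck-at-0, n5 stuck-at-0, n7 stuck-at-0, n8 stuck-at-1.
Only n4 stuck-at-0 is consistent with every test.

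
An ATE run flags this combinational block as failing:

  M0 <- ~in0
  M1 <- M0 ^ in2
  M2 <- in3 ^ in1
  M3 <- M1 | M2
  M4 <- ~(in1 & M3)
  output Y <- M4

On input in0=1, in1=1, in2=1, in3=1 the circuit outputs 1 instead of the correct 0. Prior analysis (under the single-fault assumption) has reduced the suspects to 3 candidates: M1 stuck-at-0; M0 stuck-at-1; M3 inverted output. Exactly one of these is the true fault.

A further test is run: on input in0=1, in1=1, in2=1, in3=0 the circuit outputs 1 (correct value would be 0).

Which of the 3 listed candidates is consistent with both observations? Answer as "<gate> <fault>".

M3 inverted output

Evaluate each candidate on input in0=1, in1=1, in2=1, in3=0:
  M1 stuck-at-0: M0=0, M1=0 [stuck-at-0], M2=1, M3=1, M4=0 → 0 — eliminated
  M0 stuck-at-1: M0=1 [stuck-at-1], M1=0, M2=1, M3=1, M4=0 → 0 — eliminated
  M3 inverted output: M0=0, M1=1, M2=1, M3=0 [inverted output], M4=1 → 1 — matches
Only M3 inverted output reproduces the observed 1.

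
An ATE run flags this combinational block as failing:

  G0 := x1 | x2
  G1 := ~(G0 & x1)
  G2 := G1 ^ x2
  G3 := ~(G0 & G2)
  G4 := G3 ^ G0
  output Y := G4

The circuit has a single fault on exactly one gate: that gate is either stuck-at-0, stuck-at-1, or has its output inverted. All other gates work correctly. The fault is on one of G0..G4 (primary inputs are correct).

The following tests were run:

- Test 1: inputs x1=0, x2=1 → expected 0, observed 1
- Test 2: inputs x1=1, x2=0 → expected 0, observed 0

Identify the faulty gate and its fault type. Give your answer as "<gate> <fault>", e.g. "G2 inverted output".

Fault-free values for test 1 (x1=0, x2=1): G0=1, G1=1, G2=0, G3=1, G4=0, giving Y=0. Observed 1.
Test 1: faults giving observed 1 are {G0 stuck-at-0, G0 inverted output, G1 stuck-at-0, G1 inverted output, G2 stuck-at-1, G2 inverted output, G3 stuck-at-0, G3 inverted output, G4 stuck-at-1, G4 inverted output}.
Test 2 (x1=1, x2=0): fault-free G0=1, G1=0, G2=0, G3=1, G4=0 → 0; observed 0. Eliminates G0 stuck-at-0, G0 inverted output, G1 inverted output, G2 stuck-at-1, G2 inverted output, G3 stuck-at-0, G3 inverted output, G4 stuck-at-1, G4 inverted output.
Only G1 stuck-at-0 is consistent with every test.

G1 stuck-at-0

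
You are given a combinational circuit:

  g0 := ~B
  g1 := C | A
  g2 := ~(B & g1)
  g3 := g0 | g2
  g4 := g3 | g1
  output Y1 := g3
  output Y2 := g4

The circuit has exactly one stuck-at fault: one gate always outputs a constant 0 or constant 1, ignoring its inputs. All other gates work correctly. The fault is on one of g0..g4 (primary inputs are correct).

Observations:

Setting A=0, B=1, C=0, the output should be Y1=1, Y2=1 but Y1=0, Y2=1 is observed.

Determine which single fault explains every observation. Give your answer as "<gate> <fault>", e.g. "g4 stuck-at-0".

g1 stuck-at-1

Fault-free values for test 1 (A=0, B=1, C=0): g0=0, g1=0, g2=1, g3=1, g4=1, giving Y1=1, Y2=1. Observed Y1=0, Y2=1.
Test 1: faults giving observed Y1=0, Y2=1 are {g1 stuck-at-1}.
Only g1 stuck-at-1 is consistent with every test.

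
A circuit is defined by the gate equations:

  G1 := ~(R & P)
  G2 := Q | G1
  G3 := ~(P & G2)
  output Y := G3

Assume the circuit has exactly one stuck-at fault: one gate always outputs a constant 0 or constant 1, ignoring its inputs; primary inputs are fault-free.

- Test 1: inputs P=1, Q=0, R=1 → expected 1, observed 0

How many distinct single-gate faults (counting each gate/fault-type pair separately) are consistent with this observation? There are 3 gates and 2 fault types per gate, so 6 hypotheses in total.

Fault-free: G1=0, G2=0, G3=1 → 1. Observed 0.
  G1 stuck-at-0: output 1 ✗
  G1 stuck-at-1: output 0 ✓
  G2 stuck-at-0: output 1 ✗
  G2 stuck-at-1: output 0 ✓
  G3 stuck-at-0: output 0 ✓
  G3 stuck-at-1: output 1 ✗
Consistent faults: {G1 stuck-at-1, G2 stuck-at-1, G3 stuck-at-0} — 3 in all.

3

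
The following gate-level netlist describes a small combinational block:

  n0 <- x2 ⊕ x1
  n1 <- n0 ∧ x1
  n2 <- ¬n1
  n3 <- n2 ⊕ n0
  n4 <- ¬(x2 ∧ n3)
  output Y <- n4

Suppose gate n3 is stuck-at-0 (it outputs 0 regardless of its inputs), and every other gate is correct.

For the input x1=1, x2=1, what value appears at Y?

1

Propagate with n3 forced: n0=0, n1=0, n2=1, n3=0 [stuck-at-0], n4=1.
So Y = 1. (Without the fault it would be 0.)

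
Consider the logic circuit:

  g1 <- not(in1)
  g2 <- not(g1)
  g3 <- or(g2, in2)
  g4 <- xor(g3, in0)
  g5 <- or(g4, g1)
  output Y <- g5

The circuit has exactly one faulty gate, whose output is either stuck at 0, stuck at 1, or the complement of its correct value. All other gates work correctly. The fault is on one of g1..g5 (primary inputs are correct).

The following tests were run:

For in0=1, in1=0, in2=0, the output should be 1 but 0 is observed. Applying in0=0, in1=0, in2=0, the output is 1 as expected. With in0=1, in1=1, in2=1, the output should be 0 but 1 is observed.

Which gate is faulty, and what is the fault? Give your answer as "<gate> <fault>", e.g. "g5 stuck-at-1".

g1 inverted output

Fault-free values for test 1 (in0=1, in1=0, in2=0): g1=1, g2=0, g3=0, g4=1, g5=1, giving Y=1. Observed 0.
Test 1: faults giving observed 0 are {g1 stuck-at-0, g1 inverted output, g5 stuck-at-0, g5 inverted output}.
Test 2 (in0=0, in1=0, in2=0): fault-free g1=1, g2=0, g3=0, g4=0, g5=1 → 1; observed 1. Eliminates g5 stuck-at-0, g5 inverted output.
Test 3 (in0=1, in1=1, in2=1): fault-free g1=0, g2=1, g3=1, g4=0, g5=0 → 0; observed 1. Eliminates g1 stuck-at-0.
Only g1 inverted output is consistent with every test.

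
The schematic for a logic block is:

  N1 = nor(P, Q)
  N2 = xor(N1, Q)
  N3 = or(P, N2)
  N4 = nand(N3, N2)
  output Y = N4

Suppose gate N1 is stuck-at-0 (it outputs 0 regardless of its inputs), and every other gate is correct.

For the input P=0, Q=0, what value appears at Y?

1

Propagate with N1 forced: N1=0 [stuck-at-0], N2=0, N3=0, N4=1.
So Y = 1. (Without the fault it would be 0.)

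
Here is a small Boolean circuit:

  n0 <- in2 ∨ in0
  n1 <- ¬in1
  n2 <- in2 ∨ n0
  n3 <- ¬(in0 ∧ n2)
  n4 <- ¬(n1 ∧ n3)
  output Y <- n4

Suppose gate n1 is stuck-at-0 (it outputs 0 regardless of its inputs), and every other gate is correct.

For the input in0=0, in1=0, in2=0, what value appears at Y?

Propagate with n1 forced: n0=0, n1=0 [stuck-at-0], n2=0, n3=1, n4=1.
So Y = 1. (Without the fault it would be 0.)

1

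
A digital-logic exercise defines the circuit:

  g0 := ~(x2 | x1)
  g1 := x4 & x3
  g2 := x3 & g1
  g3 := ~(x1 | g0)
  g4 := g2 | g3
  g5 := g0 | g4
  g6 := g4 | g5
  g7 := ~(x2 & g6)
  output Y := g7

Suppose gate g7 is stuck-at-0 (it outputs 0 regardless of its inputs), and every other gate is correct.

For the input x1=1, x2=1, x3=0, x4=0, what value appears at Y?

0

Propagate with g7 forced: g0=0, g1=0, g2=0, g3=0, g4=0, g5=0, g6=0, g7=0 [stuck-at-0].
So Y = 0. (Without the fault it would be 1.)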